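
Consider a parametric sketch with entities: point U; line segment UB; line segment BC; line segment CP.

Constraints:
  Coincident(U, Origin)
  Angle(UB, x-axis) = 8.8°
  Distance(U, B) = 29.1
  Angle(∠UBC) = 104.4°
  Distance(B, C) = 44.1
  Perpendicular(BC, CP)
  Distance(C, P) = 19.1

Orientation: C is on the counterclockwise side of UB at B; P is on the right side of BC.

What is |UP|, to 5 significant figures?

69.796

∠UBC = 104.4°, so BC runs at 8.8° + (180° − 104.4°) = 84.400° from the x-axis; with |BC| = 44.1, C = B + 44.1·(cos 84.400°, sin 84.400°) = (33.061, 48.341). BC is perpendicular to CP; with |CP| = 19.1 on the right of BC, P = C + 19.1·(0.99523, -0.097583) = (52.070, 46.478). Then |UP| = |P − U| = 69.796.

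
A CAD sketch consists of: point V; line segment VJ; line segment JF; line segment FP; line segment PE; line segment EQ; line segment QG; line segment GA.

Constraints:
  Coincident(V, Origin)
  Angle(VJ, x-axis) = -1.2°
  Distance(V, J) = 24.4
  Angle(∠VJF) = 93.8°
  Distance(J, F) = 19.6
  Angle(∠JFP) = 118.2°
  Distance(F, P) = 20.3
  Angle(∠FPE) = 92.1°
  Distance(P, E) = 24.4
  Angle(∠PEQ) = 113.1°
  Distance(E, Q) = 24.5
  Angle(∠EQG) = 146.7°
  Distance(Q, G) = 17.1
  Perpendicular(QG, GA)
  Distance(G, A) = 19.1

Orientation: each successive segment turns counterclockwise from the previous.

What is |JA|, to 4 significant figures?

7.048

V is at the origin; VJ runs at -1.2° with length 24.4, so J = (24.39, -0.5110). ∠VJF = 93.8° gives JF at 85.00° from the x-axis; with |JF| = 19.6, F = (26.10, 19.01). ∠JFP = 118.2° gives FP at 146.8° from the x-axis; with |FP| = 20.3, P = (9.117, 30.13). ∠FPE = 92.1° gives PE at -125.3° from the x-axis; with |PE| = 24.4, E = (-4.983, 10.22). ∠PEQ = 113.1° gives EQ at -58.40° from the x-axis; with |EQ| = 24.5, Q = (7.855, -10.65). ∠EQG = 146.7° gives QG at -25.10° from the x-axis; with |QG| = 17.1, G = (23.34, -17.90). The perpendicularity gives GA at right angles to QG, so GA runs at 64.90°; with |GA| = 19.1, A = (31.44, -0.6086). Then |JA| = |A − J| = 7.048.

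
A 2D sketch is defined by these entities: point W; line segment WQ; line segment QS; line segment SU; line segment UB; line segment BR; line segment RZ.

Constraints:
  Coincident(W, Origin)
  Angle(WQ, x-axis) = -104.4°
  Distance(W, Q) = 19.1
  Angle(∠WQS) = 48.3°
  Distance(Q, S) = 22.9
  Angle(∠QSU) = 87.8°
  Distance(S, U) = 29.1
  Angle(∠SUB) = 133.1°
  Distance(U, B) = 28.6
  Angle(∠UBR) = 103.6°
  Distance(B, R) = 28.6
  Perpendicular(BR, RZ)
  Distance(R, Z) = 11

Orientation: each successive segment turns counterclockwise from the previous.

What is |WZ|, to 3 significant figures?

30.5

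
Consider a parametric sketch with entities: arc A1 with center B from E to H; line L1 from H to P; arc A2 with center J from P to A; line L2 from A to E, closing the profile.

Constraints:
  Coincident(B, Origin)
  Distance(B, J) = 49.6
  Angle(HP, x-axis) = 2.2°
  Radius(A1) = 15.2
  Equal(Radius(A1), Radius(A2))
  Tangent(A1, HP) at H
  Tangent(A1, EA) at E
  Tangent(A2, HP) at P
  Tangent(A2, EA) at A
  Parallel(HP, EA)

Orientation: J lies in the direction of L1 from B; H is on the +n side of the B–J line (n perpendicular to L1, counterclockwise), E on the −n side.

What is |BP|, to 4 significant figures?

51.88

The slot axis is L1's direction at 2.2°, so u = (cos 2.2°, sin 2.2°) = (0.9993, 0.03839) and n = (−sin 2.2°, cos 2.2°) = (-0.03839, 0.9993). B is at the origin and J lies 49.6 along u from B, so J = 49.6·u = (49.56, 1.904). Tangency of A1 to both parallel lines with radius 15.2 puts H and E at B ± 15.2·n: H = (-0.5835, 15.19), E = (0.5835, -15.19). Equal radii place P and A the same way about J: P = J + 15.2·n = (48.98, 17.09), A = J − 15.2·n = (50.15, -13.28). Then |BP| = |P − B| = 51.88.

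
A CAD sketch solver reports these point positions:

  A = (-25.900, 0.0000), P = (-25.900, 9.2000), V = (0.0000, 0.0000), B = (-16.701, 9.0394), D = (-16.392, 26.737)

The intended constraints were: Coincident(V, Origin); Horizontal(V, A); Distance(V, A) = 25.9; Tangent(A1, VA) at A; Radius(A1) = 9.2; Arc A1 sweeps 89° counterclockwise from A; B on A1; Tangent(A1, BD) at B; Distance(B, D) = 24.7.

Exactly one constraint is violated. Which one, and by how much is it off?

Distance(B, D) = 24.7 — off by 7.00.

V = (0.00, 0.00) ✓; V.y = 0.00, A.y = 0.00 ✓; |VA| = 25.90 ✓; ∠(PA, AV) = 90.00° ✓; |PA| = 9.200 ✓; bearing(P→B) − bearing(P→A) = 89.00° ✓; |PB| = 9.200 ✓; ∠(PB, BD) = 90.00° ✓; |BD| = 17.70 ✗.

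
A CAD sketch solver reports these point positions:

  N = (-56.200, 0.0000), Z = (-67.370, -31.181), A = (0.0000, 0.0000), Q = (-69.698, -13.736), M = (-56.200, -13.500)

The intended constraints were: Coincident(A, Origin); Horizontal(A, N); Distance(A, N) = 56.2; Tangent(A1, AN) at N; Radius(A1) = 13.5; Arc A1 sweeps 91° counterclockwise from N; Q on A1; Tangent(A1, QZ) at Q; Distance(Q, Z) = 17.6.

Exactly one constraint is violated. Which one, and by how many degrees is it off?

Tangent(A1, QZ) at Q — off by 6.60°.

A = (0.00, 0.00) ✓; A.y = 0.00, N.y = 0.00 ✓; |AN| = 56.20 ✓; ∠(MN, NA) = 90.00° ✓; |MN| = 13.50 ✓; bearing(M→Q) − bearing(M→N) = 91.00° ✓; |MQ| = 13.50 ✓; ∠(MQ, QZ) = 83.40° ✗; |QZ| = 17.60 ✓.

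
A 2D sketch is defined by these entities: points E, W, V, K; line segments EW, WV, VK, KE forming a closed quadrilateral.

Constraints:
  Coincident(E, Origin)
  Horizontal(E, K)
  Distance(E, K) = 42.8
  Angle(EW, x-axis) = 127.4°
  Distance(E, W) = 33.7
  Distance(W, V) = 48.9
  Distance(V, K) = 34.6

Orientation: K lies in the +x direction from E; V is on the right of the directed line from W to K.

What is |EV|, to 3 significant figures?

15.2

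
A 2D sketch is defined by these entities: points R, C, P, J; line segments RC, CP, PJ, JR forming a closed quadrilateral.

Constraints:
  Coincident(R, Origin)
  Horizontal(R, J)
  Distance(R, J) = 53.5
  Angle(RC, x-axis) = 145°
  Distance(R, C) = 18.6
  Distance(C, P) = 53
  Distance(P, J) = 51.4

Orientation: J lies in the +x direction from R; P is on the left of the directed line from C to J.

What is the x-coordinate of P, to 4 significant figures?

26.29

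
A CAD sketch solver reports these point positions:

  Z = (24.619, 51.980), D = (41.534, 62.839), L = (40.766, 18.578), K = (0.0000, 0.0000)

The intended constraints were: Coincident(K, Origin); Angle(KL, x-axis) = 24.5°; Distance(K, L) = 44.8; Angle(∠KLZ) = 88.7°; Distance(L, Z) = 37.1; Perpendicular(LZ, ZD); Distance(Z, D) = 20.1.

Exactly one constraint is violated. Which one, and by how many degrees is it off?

Perpendicular(LZ, ZD) — off by 6.90°.

K = (0.00, 0.00) ✓; KL at 24.50° ✓; |KL| = 44.80 ✓; ∠KLZ = 88.70° ✓; |LZ| = 37.10 ✓; ∠(LZ, ZD) = 83.10° ✗; |ZD| = 20.10 ✓.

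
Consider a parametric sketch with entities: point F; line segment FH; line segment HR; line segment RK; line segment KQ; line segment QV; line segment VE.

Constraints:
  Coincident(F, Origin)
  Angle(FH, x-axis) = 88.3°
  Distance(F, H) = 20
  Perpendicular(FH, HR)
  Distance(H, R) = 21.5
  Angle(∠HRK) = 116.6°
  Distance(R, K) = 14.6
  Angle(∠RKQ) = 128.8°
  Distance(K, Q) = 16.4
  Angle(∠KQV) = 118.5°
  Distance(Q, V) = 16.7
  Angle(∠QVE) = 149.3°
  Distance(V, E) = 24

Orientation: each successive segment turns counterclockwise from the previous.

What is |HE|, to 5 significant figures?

24.878

F is at the origin; FH runs at 88.3° with length 20.0, so H = (0.59332, 19.991). FH ⟂ HR, so HR runs at 178.30°; with |HR| = 21.5, R = (-20.897, 20.629). ∠HRK = 116.6° gives RK at -118.30° from the x-axis; with |RK| = 14.6, K = (-27.819, 7.7741). ∠RKQ = 128.8° gives KQ at -67.100° from the x-axis; with |KQ| = 16.4, Q = (-21.437, -7.3334). ∠KQV = 118.5° gives QV at -5.6000° from the x-axis; with |QV| = 16.7, V = (-4.8170, -8.9630). ∠QVE = 149.3° gives VE at 25.100° from the x-axis; with |VE| = 24.0, E = (16.917, 1.2178). Then |HE| = |E − H| = 24.878.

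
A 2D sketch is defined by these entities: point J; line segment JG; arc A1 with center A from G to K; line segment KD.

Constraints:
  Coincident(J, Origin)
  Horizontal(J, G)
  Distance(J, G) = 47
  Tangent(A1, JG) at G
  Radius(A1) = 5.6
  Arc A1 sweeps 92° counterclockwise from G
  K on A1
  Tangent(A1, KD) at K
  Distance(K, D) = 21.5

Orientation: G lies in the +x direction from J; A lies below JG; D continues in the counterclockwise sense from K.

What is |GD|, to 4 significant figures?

27.71

On A1, G sits at bearing 90° from A; a 92° counterclockwise sweep puts K at bearing 182°, so K = A + 5.6·(cos 182°, sin 182°) = (41.40, -5.795). The tangent condition forces AK to be normal to KD, so KD runs along (−sin 182°, cos 182°); with |KD| = 21.5, D = (42.15, -27.28). Then |GD| = |D − G| = 27.71.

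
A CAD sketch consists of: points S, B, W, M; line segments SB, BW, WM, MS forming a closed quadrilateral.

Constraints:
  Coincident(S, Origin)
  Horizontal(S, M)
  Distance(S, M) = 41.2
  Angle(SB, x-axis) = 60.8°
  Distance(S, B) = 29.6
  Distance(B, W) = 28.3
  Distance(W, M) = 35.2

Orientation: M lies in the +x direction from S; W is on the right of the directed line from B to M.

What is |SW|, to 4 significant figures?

6.134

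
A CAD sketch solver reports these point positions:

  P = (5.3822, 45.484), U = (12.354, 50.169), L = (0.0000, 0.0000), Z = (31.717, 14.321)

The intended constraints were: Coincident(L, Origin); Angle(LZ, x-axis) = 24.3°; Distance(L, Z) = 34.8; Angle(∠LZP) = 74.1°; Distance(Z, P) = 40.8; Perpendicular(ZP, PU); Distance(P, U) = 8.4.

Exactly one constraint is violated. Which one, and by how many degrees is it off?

Perpendicular(ZP, PU) — off by 6.30°.

L = (0.00, 0.00) ✓; LZ at 24.30° ✓; |LZ| = 34.80 ✓; ∠LZP = 74.10° ✓; |ZP| = 40.80 ✓; ∠(ZP, PU) = 96.30° ✗; |PU| = 8.400 ✓.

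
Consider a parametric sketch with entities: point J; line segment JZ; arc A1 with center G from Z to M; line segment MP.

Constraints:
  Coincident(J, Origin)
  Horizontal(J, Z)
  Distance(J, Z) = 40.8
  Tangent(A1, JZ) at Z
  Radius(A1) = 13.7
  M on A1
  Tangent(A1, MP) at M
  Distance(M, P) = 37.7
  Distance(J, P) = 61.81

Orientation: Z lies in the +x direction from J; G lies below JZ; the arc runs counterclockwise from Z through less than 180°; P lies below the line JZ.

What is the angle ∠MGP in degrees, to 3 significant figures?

70.0°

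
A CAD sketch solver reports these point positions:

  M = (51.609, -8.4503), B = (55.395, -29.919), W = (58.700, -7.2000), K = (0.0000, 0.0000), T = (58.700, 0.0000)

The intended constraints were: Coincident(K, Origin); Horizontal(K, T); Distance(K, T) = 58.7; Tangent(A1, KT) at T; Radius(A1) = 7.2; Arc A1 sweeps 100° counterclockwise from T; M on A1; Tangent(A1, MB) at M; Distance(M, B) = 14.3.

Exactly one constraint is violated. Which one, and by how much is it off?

Distance(M, B) = 14.3 — off by 7.50.

K = (0.00, 0.00) ✓; K.y = 0.00, T.y = 0.00 ✓; |KT| = 58.70 ✓; ∠(WT, TK) = 90.00° ✓; |WT| = 7.200 ✓; bearing(W→M) − bearing(W→T) = 100.0° ✓; |WM| = 7.200 ✓; ∠(WM, MB) = 90.00° ✓; |MB| = 21.80 ✗.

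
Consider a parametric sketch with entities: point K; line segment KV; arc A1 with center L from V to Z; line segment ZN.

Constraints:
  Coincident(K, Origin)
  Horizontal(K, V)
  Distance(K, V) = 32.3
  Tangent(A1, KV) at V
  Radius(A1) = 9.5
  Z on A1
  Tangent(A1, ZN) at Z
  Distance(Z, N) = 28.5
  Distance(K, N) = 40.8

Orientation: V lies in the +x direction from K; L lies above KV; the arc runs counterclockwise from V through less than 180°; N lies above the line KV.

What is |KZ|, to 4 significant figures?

42.23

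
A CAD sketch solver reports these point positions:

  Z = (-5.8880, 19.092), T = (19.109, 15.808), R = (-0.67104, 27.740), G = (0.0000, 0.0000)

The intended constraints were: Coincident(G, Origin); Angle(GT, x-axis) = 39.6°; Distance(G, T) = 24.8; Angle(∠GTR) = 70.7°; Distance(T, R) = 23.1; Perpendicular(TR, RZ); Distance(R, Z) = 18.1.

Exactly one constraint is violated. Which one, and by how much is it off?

Distance(R, Z) = 18.1 — off by 8.00.

G = (0.00, 0.00) ✓; GT at 39.60° ✓; |GT| = 24.80 ✓; ∠GTR = 70.70° ✓; |TR| = 23.10 ✓; ∠(TR, RZ) = 90.00° ✓; |RZ| = 10.10 ✗.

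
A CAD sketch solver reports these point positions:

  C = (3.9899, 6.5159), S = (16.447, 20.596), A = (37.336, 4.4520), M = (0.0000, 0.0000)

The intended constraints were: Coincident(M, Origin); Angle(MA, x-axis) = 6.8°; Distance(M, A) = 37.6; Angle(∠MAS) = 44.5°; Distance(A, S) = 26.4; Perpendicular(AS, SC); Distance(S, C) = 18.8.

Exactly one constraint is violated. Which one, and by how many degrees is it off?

Perpendicular(AS, SC) — off by 3.80°.

M = (0.00, 0.00) ✓; MA at 6.800° ✓; |MA| = 37.60 ✓; ∠MAS = 44.50° ✓; |AS| = 26.40 ✓; ∠(AS, SC) = 86.20° ✗; |SC| = 18.80 ✓.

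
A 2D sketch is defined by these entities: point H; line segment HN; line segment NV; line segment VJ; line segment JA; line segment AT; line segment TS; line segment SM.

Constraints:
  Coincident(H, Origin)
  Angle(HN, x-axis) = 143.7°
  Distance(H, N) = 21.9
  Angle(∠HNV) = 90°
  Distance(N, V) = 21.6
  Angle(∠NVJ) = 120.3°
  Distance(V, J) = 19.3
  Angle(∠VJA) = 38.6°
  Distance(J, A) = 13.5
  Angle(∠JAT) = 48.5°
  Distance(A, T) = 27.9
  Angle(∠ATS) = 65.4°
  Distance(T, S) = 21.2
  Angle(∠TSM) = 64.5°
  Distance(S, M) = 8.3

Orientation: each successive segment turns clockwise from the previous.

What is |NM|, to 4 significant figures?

40.59

H is at the origin; HN runs at 143.7° with length 21.9, so N = (-17.65, 12.97). ∠HNV = 90.0° gives NV at 53.70° from the x-axis; with |NV| = 21.6, V = (-4.862, 30.37). ∠NVJ = 120.3° gives VJ at -6.000° from the x-axis; with |VJ| = 19.3, J = (14.33, 28.36). ∠VJA = 38.6° gives JA at -147.4° from the x-axis; with |JA| = 13.5, A = (2.959, 21.08). ∠JAT = 48.5° gives AT at 81.10° from the x-axis; with |AT| = 27.9, T = (7.275, 48.65). ∠ATS = 65.4° gives TS at -33.50° from the x-axis; with |TS| = 21.2, S = (24.95, 36.95). ∠TSM = 64.5° gives SM at -149.0° from the x-axis; with |SM| = 8.3, M = (17.84, 32.67). Then |NM| = |M − N| = 40.59.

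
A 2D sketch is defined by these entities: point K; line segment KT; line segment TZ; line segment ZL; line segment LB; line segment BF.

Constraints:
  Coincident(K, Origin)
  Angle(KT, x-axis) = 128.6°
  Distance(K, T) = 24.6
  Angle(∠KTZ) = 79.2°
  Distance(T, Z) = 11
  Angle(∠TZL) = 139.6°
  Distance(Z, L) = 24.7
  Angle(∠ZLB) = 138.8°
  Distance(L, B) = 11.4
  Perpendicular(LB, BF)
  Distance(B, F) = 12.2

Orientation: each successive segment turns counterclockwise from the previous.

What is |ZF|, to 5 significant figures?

30.260

K is at the origin; KT runs at 128.6° with length 24.6, so T = (-15.347, 19.225). ∠KTZ = 79.2° gives TZ at -130.60° from the x-axis; with |TZ| = 11.0, Z = (-22.506, 10.873). ∠TZL = 139.6° gives ZL at -90.200° from the x-axis; with |ZL| = 24.7, L = (-22.592, -13.826). ∠ZLB = 138.8° gives LB at -49.000° from the x-axis; with |LB| = 11.4, B = (-15.113, -22.430). LB is perpendicular to BF, so BF runs at 41.000°; with |BF| = 12.2, F = (-5.9056, -14.426). Then |ZF| = |F − Z| = 30.260.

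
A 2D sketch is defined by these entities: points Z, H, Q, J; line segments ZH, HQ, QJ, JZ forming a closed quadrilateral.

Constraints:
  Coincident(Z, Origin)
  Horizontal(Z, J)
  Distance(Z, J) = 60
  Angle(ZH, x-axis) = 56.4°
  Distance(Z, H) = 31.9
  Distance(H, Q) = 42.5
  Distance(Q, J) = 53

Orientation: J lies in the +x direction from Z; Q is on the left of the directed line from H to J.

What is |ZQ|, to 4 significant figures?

73.39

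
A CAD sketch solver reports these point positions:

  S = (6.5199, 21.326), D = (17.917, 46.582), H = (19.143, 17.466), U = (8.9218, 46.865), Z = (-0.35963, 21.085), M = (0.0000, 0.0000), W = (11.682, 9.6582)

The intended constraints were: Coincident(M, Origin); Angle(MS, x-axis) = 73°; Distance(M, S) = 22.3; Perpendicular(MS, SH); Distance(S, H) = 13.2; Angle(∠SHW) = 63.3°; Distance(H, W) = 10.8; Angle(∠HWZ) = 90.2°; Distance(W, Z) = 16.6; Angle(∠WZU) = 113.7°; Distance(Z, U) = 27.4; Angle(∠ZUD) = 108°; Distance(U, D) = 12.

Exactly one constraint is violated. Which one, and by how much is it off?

Distance(U, D) = 12 — off by 3.00.

M = (0.00, 0.00) ✓; MS at 73.00° ✓; |MS| = 22.30 ✓; ∠(MS, SH) = 90.00° ✓; |SH| = 13.20 ✓; ∠SHW = 63.30° ✓; |HW| = 10.80 ✓; ∠HWZ = 90.20° ✓; |WZ| = 16.60 ✓; ∠WZU = 113.7° ✓; |ZU| = 27.40 ✓; ∠ZUD = 108.0° ✓; |UD| = 9.000 ✗.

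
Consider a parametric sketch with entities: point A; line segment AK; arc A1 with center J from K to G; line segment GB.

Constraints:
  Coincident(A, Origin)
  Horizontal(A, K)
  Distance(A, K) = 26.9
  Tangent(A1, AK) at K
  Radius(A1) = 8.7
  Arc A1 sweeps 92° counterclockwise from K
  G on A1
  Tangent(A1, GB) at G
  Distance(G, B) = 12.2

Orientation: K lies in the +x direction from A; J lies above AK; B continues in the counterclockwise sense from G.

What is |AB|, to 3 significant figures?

41.1

On A1, K sits at bearing -90° from J; a 92° counterclockwise sweep puts G at bearing 2°, so G = J + 8.7·(cos 2°, sin 2°) = (35.6, 9.00). Since A1 is tangent to GB there, JG ⟂ GB, so GB runs along (−sin 2°, cos 2°); with |GB| = 12.2, B = (35.2, 21.2). Then |AB| = |B − A| = 41.1.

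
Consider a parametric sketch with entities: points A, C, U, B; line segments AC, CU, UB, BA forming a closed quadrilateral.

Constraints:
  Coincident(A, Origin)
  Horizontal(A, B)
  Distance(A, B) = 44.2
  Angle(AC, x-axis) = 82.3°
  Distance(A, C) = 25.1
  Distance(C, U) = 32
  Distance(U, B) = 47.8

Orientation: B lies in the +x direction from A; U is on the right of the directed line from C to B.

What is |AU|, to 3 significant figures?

7.19

Checks: |CU| = 32.00 ✓; |UB| = 47.80 ✓.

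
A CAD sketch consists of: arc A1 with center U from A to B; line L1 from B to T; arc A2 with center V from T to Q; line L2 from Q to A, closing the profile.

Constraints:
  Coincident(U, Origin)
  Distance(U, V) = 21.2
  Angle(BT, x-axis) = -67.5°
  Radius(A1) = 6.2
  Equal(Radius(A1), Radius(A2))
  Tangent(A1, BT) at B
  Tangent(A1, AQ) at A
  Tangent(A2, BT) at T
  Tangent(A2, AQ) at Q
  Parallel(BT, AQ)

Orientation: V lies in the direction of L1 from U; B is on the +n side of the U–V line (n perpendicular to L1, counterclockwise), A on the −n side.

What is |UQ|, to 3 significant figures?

22.1

The slot axis is L1's direction at -67.5°, so u = (cos -67.5°, sin -67.5°) = (0.383, -0.924) and n = (−sin -67.5°, cos -67.5°) = (0.924, 0.383). U is at the origin and V lies 21.2 along u from U, so V = 21.2·u = (8.11, -19.6). Tangency of A1 to both parallel lines with radius 6.2 puts B and A at U ± 6.2·n: B = (5.73, 2.37), A = (-5.73, -2.37). Equal radii place T and Q the same way about V: T = V + 6.2·n = (13.8, -17.2), Q = V − 6.2·n = (2.38, -22.0). Then |UQ| = |Q − U| = 22.1.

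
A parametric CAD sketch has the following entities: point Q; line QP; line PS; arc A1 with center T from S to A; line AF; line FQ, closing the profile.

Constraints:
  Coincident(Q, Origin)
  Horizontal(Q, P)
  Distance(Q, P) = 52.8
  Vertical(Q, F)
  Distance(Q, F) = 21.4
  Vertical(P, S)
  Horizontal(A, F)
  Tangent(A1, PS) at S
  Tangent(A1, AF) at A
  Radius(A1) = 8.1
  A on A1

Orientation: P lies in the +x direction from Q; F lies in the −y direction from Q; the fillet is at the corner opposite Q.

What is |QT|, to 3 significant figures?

46.6

QF is vertical with |QF| = 21.4 and F on the −y side, so F = (0.00, -21.4). The virtual corner opposite Q is at (52.8, -21.4). The tangent condition forces TS to be normal to PS and tangency of A1 to AF means the radius TA is perpendicular to AF, with radius 8.1, so the center T sits 8.1 in from both sides at T = (44.7, -13.3). Then |QT| = |T − Q| = 46.6.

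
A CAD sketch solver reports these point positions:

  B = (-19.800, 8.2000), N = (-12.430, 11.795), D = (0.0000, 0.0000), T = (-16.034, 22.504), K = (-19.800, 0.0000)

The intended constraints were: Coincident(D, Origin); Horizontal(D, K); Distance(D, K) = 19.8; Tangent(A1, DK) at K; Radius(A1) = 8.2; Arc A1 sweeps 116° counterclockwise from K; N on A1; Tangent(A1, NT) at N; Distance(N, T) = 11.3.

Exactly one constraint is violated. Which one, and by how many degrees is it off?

Tangent(A1, NT) at N — off by 7.40°.

D = (0.00, 0.00) ✓; D.y = 0.00, K.y = 0.00 ✓; |DK| = 19.80 ✓; ∠(BK, KD) = 90.00° ✓; |BK| = 8.200 ✓; bearing(B→N) − bearing(B→K) = 116.0° ✓; |BN| = 8.200 ✓; ∠(BN, NT) = 97.40° ✗; |NT| = 11.30 ✓.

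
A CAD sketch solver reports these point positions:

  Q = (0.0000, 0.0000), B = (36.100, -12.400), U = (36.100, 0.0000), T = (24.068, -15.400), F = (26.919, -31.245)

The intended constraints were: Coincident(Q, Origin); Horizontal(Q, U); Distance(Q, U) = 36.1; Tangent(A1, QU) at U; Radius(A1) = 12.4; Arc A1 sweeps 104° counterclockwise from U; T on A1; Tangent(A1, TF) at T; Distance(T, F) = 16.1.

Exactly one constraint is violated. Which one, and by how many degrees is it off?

Tangent(A1, TF) at T — off by 3.80°.

Q = (0.00, 0.00) ✓; Q.y = 0.00, U.y = 0.00 ✓; |QU| = 36.10 ✓; ∠(BU, UQ) = 90.00° ✓; |BU| = 12.40 ✓; bearing(B→T) − bearing(B→U) = 104.0° ✓; |BT| = 12.40 ✓; ∠(BT, TF) = 93.80° ✗; |TF| = 16.10 ✓.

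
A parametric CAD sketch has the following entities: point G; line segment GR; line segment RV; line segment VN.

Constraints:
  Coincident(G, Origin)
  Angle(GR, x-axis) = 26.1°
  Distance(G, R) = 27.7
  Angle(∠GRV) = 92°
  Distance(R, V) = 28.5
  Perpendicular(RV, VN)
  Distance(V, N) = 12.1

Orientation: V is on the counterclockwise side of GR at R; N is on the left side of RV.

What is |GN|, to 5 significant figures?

33.333

∠GRV = 92.0°, so RV runs at 26.1° + (180° − 92.0°) = 114.10° from the x-axis; with |RV| = 28.5, V = R + 28.5·(cos 114.10°, sin 114.10°) = (13.238, 38.202). The perpendicularity gives VN at right angles to RV; with |VN| = 12.1 on the left of RV, N = V + 12.1·(-0.91283, -0.40833) = (2.1927, 33.261). Then |GN| = |N − G| = 33.333.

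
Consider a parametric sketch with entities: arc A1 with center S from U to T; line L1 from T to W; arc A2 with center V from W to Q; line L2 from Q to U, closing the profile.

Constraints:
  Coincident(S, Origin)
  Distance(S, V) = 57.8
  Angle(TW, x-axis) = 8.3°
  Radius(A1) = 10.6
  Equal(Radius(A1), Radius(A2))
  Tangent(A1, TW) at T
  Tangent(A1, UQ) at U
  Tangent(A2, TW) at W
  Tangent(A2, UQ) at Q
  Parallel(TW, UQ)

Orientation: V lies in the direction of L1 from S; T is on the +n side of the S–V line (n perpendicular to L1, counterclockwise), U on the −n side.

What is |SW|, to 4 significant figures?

58.76

Tangency of A1 to both parallel lines with radius 10.6 puts T and U at S ± 10.6·n: T = (-1.530, 10.49), U = (1.530, -10.49). Equal radii place W and Q the same way about V: W = V + 10.6·n = (55.66, 18.83), Q = V − 10.6·n = (58.72, -2.145). Then |SW| = |W − S| = 58.76.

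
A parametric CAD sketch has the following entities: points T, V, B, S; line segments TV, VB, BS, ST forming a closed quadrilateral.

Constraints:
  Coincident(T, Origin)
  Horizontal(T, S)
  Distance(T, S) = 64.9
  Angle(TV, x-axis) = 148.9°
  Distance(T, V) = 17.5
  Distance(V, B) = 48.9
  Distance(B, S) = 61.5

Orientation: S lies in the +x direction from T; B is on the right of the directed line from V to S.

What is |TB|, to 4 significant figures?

33.89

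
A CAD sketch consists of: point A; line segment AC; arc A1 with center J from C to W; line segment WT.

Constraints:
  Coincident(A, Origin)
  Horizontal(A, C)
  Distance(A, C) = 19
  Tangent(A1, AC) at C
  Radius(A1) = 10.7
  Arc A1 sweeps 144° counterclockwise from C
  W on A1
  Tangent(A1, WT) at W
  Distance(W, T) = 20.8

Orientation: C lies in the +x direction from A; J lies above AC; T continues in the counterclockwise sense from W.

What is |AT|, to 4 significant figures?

32.70

A is at the origin; AC is horizontal with |AC| = 19.0 and C on the +x side, so C = (19.00, 0.000). Since A1 is tangent to AC there, JC ⟂ AC, so J = C + (0, 10.7) = (19.00, 10.70). On A1, C sits at bearing -90° from J; a 144° counterclockwise sweep puts W at bearing 54°, so W = J + 10.7·(cos 54°, sin 54°) = (25.29, 19.36). A1 meets WT tangentially, so JW is at right angles to WT, so WT runs along (−sin 54°, cos 54°); with |WT| = 20.8, T = (8.462, 31.58). Then |AT| = |T − A| = 32.70.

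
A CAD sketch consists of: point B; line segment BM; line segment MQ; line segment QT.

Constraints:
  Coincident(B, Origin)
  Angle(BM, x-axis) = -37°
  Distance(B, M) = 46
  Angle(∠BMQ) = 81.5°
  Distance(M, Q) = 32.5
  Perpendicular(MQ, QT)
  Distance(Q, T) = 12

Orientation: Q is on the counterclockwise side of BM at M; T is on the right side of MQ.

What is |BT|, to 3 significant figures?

63.0

∠BMQ = 81.5°, so MQ runs at -37.0° + (180° − 81.5°) = 61.5° from the x-axis; with |MQ| = 32.5, Q = M + 32.5·(cos 61.5°, sin 61.5°) = (52.2, 0.878). The perpendicularity gives QT at right angles to MQ; with |QT| = 12.0 on the right of MQ, T = Q + 12.0·(0.879, -0.477) = (62.8, -4.85). Then |BT| = |T − B| = 63.0.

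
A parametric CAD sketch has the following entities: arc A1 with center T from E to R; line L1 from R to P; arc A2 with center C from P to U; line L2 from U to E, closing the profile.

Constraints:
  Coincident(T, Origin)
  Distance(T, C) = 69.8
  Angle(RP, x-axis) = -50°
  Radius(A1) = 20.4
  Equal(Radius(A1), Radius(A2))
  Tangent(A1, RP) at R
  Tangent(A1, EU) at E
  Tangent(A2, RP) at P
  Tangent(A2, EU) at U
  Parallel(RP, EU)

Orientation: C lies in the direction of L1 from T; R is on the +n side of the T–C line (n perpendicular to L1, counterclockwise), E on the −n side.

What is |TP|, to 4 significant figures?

72.72

Tangency of A1 to both parallel lines with radius 20.4 puts R and E at T ± 20.4·n: R = (15.63, 13.11), E = (-15.63, -13.11). Equal radii place P and U the same way about C: P = C + 20.4·n = (60.49, -40.36), U = C − 20.4·n = (29.24, -66.58). Then |TP| = |P − T| = 72.72.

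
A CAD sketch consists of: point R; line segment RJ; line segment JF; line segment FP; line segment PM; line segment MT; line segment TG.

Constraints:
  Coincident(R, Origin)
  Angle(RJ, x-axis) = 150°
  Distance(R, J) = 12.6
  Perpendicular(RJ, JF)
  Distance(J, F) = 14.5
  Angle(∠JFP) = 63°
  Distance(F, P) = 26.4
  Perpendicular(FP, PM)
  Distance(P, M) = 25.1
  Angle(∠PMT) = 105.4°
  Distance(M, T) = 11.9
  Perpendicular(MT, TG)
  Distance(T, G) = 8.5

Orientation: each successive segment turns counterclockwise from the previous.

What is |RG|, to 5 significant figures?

13.855

R is at the origin; RJ runs at 150.0° with length 12.6, so J = (-10.912, 6.3000). RJ is perpendicular to JF, so JF runs at -120.00°; with |JF| = 14.5, F = (-18.162, -6.2574). ∠JFP = 63.0° gives FP at -3.0000° from the x-axis; with |FP| = 26.4, P = (8.2019, -7.6390). FP ⟂ PM, so PM runs at 87.000°; with |PM| = 25.1, M = (9.5155, 17.427). ∠PMT = 105.4° gives MT at 161.60° from the x-axis; with |MT| = 11.9, T = (-1.7761, 21.183). MT ⟂ TG, so TG runs at -108.40°; with |TG| = 8.5, G = (-4.4591, 13.117). Then |RG| = |G − R| = 13.855.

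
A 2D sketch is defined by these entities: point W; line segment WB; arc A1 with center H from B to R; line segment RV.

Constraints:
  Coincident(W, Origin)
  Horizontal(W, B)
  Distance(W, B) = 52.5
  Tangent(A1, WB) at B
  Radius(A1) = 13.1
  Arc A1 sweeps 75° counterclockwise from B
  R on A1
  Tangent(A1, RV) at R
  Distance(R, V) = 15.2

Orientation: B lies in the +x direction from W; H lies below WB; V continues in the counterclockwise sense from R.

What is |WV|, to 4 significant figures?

43.41

W is at the origin; W and B share the same y with |WB| = 52.5 and B on the +x side, so B = (52.50, 0.000). The tangent condition forces HB to be normal to WB, so H = B + (0, -13.1) = (52.50, -13.10). On A1, B sits at bearing 90° from H; a 75° counterclockwise sweep puts R at bearing 165°, so R = H + 13.1·(cos 165°, sin 165°) = (39.85, -9.709). A1 meets RV tangentially, so HR is at right angles to RV, so RV runs along (−sin 165°, cos 165°); with |RV| = 15.2, V = (35.91, -24.39). Then |WV| = |V − W| = 43.41.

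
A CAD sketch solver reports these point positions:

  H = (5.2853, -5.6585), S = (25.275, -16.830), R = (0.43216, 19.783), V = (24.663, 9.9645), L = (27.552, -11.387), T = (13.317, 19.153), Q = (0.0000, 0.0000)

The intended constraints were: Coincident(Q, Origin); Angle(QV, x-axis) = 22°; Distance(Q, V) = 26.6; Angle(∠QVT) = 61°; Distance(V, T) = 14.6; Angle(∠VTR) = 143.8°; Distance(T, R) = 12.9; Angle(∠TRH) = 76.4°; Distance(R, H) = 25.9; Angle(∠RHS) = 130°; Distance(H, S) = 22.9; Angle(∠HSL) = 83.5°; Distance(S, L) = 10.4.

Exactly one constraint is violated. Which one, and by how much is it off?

Distance(S, L) = 10.4 — off by 4.50.

Q = (0.00, 0.00) ✓; QV at 22.00° ✓; |QV| = 26.60 ✓; ∠QVT = 61.00° ✓; |VT| = 14.60 ✓; ∠VTR = 143.8° ✓; |TR| = 12.90 ✓; ∠TRH = 76.40° ✓; |RH| = 25.90 ✓; ∠RHS = 130.0° ✓; |HS| = 22.90 ✓; ∠HSL = 83.50° ✓; |SL| = 5.900 ✗.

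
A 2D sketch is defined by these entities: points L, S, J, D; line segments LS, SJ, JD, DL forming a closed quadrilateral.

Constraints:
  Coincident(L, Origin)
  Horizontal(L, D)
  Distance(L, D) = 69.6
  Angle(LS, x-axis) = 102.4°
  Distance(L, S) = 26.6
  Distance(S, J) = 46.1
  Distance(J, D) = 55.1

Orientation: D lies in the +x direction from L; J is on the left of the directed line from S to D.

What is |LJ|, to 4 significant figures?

57.39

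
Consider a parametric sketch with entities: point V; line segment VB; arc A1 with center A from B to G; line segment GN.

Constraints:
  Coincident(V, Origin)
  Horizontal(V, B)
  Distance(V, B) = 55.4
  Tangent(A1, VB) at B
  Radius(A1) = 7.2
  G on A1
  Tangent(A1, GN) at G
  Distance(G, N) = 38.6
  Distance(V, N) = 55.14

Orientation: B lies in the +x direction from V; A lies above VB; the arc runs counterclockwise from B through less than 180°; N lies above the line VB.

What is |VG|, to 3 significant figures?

62.1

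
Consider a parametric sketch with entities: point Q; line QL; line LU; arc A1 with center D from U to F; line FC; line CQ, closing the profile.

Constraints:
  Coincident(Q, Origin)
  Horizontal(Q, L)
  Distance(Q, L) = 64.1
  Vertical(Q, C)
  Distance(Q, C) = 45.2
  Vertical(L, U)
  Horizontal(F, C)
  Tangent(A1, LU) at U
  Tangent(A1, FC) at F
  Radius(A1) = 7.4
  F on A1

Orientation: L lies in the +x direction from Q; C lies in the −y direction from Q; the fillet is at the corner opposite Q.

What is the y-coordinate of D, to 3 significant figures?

-37.8

Q and C share the same x with |QC| = 45.2 and C on the −y side, so C = (0.00, -45.2). The virtual corner opposite Q is at (64.1, -45.2). The tangent condition forces DU to be normal to LU and A1 meets FC tangentially, so DF is at right angles to FC, with radius 7.4, so the center D sits 7.4 in from both sides at D = (56.7, -37.8). So D.y = -37.8.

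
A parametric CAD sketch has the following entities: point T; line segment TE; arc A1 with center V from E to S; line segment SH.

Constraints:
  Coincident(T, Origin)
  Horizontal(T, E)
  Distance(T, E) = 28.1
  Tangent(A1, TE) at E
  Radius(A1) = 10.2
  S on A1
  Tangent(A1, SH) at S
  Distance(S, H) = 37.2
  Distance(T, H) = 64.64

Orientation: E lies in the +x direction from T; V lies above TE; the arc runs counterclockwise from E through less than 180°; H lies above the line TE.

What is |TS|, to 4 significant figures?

38.63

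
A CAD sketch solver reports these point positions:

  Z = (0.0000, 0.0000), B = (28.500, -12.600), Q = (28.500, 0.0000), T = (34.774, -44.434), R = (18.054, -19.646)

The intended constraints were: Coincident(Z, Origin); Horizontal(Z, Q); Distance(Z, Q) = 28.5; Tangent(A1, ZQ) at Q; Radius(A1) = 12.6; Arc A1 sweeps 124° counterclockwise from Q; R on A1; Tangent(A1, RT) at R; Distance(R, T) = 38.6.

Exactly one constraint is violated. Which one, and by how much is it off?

Distance(R, T) = 38.6 — off by 8.70.

Z = (0.00, 0.00) ✓; Z.y = 0.00, Q.y = 0.00 ✓; |ZQ| = 28.50 ✓; ∠(BQ, QZ) = 90.00° ✓; |BQ| = 12.60 ✓; bearing(B→R) − bearing(B→Q) = 124.0° ✓; |BR| = 12.60 ✓; ∠(BR, RT) = 90.00° ✓; |RT| = 29.90 ✗.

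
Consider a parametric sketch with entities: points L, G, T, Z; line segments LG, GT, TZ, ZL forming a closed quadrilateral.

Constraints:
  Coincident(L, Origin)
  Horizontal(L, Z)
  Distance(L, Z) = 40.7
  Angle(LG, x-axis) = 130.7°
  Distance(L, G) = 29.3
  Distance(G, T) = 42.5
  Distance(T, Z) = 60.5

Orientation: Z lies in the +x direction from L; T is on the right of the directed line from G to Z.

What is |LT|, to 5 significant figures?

25.972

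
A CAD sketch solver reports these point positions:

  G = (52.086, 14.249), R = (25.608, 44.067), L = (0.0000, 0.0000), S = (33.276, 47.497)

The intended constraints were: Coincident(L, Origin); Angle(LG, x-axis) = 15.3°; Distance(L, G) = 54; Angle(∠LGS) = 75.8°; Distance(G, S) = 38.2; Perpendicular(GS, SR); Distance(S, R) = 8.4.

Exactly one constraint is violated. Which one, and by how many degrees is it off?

Perpendicular(GS, SR) — off by 5.40°.

L = (0.00, 0.00) ✓; LG at 15.30° ✓; |LG| = 54.00 ✓; ∠LGS = 75.80° ✓; |GS| = 38.20 ✓; ∠(GS, SR) = 84.60° ✗; |SR| = 8.400 ✓.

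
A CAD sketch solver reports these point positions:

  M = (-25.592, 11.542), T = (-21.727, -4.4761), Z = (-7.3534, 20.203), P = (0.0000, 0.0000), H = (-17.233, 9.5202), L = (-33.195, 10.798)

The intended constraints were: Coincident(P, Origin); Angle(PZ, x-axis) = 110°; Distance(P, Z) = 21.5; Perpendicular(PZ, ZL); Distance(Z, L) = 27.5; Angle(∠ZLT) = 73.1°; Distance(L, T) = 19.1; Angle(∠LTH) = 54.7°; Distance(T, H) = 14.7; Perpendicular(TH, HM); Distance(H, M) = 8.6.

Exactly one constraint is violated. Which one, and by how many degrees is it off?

Perpendicular(TH, HM) — off by 4.20°.

P = (0.00, 0.00) ✓; PZ at 110.0° ✓; |PZ| = 21.50 ✓; ∠(PZ, ZL) = 90.00° ✓; |ZL| = 27.50 ✓; ∠ZLT = 73.10° ✓; |LT| = 19.10 ✓; ∠LTH = 54.70° ✓; |TH| = 14.70 ✓; ∠(TH, HM) = 94.20° ✗; |HM| = 8.600 ✓.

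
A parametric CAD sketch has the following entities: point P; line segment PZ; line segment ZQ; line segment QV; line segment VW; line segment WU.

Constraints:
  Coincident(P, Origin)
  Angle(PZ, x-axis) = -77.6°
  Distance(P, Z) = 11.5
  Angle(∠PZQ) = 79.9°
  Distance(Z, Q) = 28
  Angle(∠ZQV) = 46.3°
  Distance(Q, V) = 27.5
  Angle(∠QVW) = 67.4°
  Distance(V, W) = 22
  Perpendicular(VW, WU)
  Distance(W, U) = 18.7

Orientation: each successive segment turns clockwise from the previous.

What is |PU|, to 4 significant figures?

24.45

P is at the origin; PZ runs at -77.6° with length 11.5, so Z = (2.469, -11.23). ∠PZQ = 79.9° gives ZQ at -177.7° from the x-axis; with |ZQ| = 28.0, Q = (-25.51, -12.36). ∠ZQV = 46.3° gives QV at 48.60° from the x-axis; with |QV| = 27.5, V = (-7.322, 8.273). ∠QVW = 67.4° gives VW at -64.00° from the x-axis; with |VW| = 22.0, W = (2.322, -11.50). VW is perpendicular to WU, so WU runs at -154.0°; with |WU| = 18.7, U = (-14.49, -19.70). Then |PU| = |U − P| = 24.45.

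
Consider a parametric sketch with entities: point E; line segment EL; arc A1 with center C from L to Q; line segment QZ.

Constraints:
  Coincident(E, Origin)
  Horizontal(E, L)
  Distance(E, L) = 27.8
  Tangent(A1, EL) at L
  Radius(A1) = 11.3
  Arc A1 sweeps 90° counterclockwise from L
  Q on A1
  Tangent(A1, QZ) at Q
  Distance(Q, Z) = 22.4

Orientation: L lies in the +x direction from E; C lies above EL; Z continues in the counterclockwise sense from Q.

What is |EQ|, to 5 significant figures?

40.700

E is at the origin; E and L share the same y with |EL| = 27.8 and L on the +x side, so L = (27.800, 0.0000). A1 meets EL tangentially, so CL is at right angles to EL, so C = L + (0, 11.3) = (27.800, 11.300). On A1, L sits at bearing -90° from C; a 90° counterclockwise sweep puts Q at bearing 0°, so Q = C + 11.3·(cos 0°, sin 0°) = (39.100, 11.300). Then |EQ| = |Q − E| = 40.700.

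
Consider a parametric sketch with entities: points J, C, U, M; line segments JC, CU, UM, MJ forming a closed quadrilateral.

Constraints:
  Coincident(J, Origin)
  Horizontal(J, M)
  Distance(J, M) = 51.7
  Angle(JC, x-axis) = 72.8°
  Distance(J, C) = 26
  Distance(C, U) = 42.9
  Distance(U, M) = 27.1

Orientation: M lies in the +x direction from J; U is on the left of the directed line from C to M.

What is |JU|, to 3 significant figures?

57.3

Checks: |CU| = 42.90 ✓; |UM| = 27.10 ✓.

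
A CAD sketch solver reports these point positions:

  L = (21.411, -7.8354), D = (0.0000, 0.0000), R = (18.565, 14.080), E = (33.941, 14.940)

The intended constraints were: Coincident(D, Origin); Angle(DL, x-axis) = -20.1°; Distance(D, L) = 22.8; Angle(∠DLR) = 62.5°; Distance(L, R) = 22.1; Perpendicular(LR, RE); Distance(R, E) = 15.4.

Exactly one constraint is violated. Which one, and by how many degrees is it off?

Perpendicular(LR, RE) — off by 4.20°.

D = (0.00, 0.00) ✓; DL at -20.10° ✓; |DL| = 22.80 ✓; ∠DLR = 62.50° ✓; |LR| = 22.10 ✓; ∠(LR, RE) = 94.20° ✗; |RE| = 15.40 ✓.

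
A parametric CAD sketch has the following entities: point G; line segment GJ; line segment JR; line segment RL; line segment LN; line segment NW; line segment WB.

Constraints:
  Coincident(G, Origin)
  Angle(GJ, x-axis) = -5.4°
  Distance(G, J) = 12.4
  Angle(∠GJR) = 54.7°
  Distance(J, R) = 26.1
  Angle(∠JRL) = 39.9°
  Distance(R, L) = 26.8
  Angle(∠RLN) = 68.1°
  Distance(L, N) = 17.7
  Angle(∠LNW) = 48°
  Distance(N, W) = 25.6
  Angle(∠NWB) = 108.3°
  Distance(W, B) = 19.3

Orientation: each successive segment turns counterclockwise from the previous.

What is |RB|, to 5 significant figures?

30.319

G is at the origin; GJ runs at -5.4° with length 12.4, so J = (12.345, -1.1669). ∠GJR = 54.7° gives JR at 119.90° from the x-axis; with |JR| = 26.1, R = (-0.66556, 21.459). ∠JRL = 39.9° gives RL at -100.00° from the x-axis; with |RL| = 26.8, L = (-5.3193, -4.9338). ∠RLN = 68.1° gives LN at 11.900° from the x-axis; with |LN| = 17.7, N = (12.000, -1.2840). ∠LNW = 48.0° gives NW at 143.90° from the x-axis; with |NW| = 25.6, W = (-8.6843, 13.799). ∠NWB = 108.3° gives WB at -144.40° from the x-axis; with |WB| = 19.3, B = (-24.377, 2.5645). Then |RB| = |B − R| = 30.319.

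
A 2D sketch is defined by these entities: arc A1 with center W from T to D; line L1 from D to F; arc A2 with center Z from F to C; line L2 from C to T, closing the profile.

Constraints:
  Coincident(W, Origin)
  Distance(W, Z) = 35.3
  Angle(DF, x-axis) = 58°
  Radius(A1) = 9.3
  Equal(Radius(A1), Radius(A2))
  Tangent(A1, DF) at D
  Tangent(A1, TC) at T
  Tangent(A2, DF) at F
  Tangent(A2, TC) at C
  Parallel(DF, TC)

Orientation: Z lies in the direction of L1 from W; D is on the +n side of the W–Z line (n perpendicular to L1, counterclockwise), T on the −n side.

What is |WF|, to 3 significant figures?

36.5

Tangency of A1 to both parallel lines with radius 9.3 puts D and T at W ± 9.3·n: D = (-7.89, 4.93), T = (7.89, -4.93). Equal radii place F and C the same way about Z: F = Z + 9.3·n = (10.8, 34.9), C = Z − 9.3·n = (26.6, 25.0). Then |WF| = |F − W| = 36.5.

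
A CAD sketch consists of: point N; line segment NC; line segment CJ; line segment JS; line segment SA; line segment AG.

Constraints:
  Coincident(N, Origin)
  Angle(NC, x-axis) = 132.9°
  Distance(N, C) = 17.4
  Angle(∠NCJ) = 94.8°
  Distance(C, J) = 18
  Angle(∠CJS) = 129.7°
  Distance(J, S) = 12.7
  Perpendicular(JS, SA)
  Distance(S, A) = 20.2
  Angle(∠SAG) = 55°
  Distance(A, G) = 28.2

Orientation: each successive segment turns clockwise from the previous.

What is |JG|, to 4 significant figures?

11.15

N is at the origin; NC runs at 132.9° with length 17.4, so C = (-11.84, 12.75). ∠NCJ = 94.8° gives CJ at 47.70° from the x-axis; with |CJ| = 18.0, J = (0.2697, 26.06). ∠CJS = 129.7° gives JS at -2.600° from the x-axis; with |JS| = 12.7, S = (12.96, 25.48). JS is perpendicular to SA, so SA runs at -92.60°; with |SA| = 20.2, A = (12.04, 5.304). ∠SAG = 55.0° gives AG at 142.4° from the x-axis; with |AG| = 28.2, G = (-10.30, 22.51). Then |JG| = |G − J| = 11.15.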